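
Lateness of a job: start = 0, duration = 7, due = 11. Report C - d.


Completion = 0 + 7 = 7
Lateness = C - d = 7 - 11
= -4


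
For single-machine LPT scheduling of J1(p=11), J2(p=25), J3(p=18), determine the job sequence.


LPT: sort by longest processing time first
  J2: p=25
  J3: p=18
  J1: p=11
Order: J2 → J3 → J1


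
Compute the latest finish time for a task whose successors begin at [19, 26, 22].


LF = min of all successor start times
Successors start at: [19, 26, 22]
LF = min(19, 26, 22)
= 19


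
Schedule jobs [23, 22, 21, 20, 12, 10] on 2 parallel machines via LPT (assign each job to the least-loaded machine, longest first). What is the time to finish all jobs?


Jobs (LPT sorted): [23, 22, 21, 20, 12, 10]
Machines: 2
  J=23 → Machine 1 (load: 0+23=23)
  J=22 → Machine 2 (load: 0+22=22)
  J=21 → Machine 2 (load: 22+21=43)
  J=20 → Machine 1 (load: 23+20=43)
  J=12 → Machine 1 (load: 43+12=55)
  J=10 → Machine 2 (load: 43+10=53)
Machine loads: [55, 53]
Makespan = max = 55 time units


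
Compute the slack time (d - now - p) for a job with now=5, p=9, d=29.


Slack = due - current_time - processing
= 29 - 5 - 9
= 15


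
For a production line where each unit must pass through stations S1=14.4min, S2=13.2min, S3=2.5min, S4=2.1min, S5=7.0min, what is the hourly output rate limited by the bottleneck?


Bottleneck = longest station time
Station times: [14.4, 13.2, 2.5, 2.1, 7.0]
Max = 14.4 min
Rate = 60 / 14.4
= 4.17 units/hour (bottleneck: 14.4min)


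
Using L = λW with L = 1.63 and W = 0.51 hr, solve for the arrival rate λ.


Little's law: L = λW → λ = L / W
= 1.63 / 0.51
= 3.20 per hour


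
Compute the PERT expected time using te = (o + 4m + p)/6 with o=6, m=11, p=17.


te = (o + 4m + p) / 6
= (6 + 4×11 + 17) / 6
= (6 + 44 + 17) / 6
= 67 / 6
= 11.17


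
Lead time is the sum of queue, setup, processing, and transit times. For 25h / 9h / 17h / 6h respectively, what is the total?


Lead time = queue + setup + processing + transit
= 25 + 9 + 17 + 6
= 57 hours


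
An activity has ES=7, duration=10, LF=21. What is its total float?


EF = ES + duration = 7 + 10 = 17
LS = LF - duration = 21 - 10 = 11
Total Float = LF - EF = 21 - 17
(or LS - ES = 11 - 7)
= 4


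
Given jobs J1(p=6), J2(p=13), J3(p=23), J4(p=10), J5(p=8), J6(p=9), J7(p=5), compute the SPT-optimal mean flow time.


SPT order: J7 → J1 → J5 → J6 → J4 → J2 → J3
Completion times:
  J7: C=5
  J1: C=11
  J5: C=19
  J6: C=28
  J4: C=38
  J2: C=51
  J3: C=74
Sum = 226, n = 7
Mean flow = 226/7
= 32.29


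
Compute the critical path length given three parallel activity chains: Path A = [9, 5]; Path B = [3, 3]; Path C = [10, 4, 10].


Path A: 9 + 5 = 14
Path B: 3 + 3 = 6
Path C: 10 + 4 + 10 = 24
Critical path = longest = max(14, 6, 24)
= 24 (Path C)


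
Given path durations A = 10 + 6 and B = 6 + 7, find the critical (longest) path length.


Path A: 10 + 6 = 16
Path B: 6 + 7 = 13
Critical path = longest = max(16, 13)
= 16 (Path A)


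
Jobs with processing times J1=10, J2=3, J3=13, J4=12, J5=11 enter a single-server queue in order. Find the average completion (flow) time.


Completion times:
  J1: completes at 10
  J2: completes at 13
  J3: completes at 26
  J4: completes at 38
  J5: completes at 49
Sum = 136
Average = 136/5
= 27.20


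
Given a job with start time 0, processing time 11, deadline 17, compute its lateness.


Completion = 0 + 11 = 11
Lateness = C - d = 11 - 17
= -6


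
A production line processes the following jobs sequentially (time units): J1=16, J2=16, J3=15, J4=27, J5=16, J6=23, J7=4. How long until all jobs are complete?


Sequential makespan: sum all processing times
= 16 + 16 + 15 + 27 + 16 + 23 + 4
= 117 time units


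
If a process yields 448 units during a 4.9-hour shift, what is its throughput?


Throughput = units / time
= 448 / 4.9
= 91.4 units/hour


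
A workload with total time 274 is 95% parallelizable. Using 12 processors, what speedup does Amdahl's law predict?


Amdahl's law: T_p = T × ((1-p) + p/N)
= 274 × ((1-0.95) + 0.95/12)
= 274 × (0.05 + 0.0792)
= 274 × 0.1292
= 35.39
Speedup = 274/35.39
= 7.74×


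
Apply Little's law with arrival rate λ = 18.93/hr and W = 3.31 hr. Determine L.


Little's law: L = λ × W
= 18.93 × 3.31
= 62.66


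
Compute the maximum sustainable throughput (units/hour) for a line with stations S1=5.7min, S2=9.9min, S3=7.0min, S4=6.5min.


Bottleneck = longest station time
Station times: [5.7, 9.9, 7.0, 6.5]
Max = 9.9 min
Rate = 60 / 9.9
= 6.06 units/hour (bottleneck: 9.9min)


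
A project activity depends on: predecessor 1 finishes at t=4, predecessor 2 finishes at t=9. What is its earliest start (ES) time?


ES = max of all predecessor completion times
Predecessors: [4, 9]
ES = max(4, 9)
= 9


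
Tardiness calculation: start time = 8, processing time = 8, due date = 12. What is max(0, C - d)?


Completion = start + processing = 8 + 8 = 16
Tardiness = max(0, C - d) = max(0, 16 - 12)
= max(0, 4)
= 4


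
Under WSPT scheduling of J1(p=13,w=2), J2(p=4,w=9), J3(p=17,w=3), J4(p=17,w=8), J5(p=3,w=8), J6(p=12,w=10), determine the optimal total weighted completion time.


WSPT order (by p/w): J5 → J2 → J6 → J4 → J3 → J1
  J5: C=3, w·C=8×3=24
  J2: C=7, w·C=9×7=63
  J6: C=19, w·C=10×19=190
  J4: C=36, w·C=8×36=288
  J3: C=53, w·C=3×53=159
  J1: C=66, w·C=2×66=132
Σ w·C = 856
= 856


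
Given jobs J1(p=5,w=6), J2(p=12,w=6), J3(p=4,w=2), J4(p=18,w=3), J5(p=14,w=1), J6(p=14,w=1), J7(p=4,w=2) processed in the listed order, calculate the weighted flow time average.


Completion times:
  J1: C=5, w×C=6×5=30
  J2: C=17, w×C=6×17=102
  J3: C=21, w×C=2×21=42
  J4: C=39, w×C=3×39=117
  J5: C=53, w×C=1×53=53
  J6: C=67, w×C=1×67=67
  J7: C=71, w×C=2×71=142
Sum w×C = 553
Sum w = 21
Weighted avg = 553/21
= 26.33


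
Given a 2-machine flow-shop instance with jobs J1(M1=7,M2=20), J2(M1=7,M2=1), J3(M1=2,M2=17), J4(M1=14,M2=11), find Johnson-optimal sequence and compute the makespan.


Johnson's rule:
Group 1 (M1≤M2, sort by M1): ['J3', 'J1']
Group 2 (M1>M2, sort desc M2): ['J4', 'J2']
Sequence: J3 → J1 → J4 → J2
Makespan calculation:
  J3: M1 done=2, M2 done=19
  J1: M1 done=9, M2 done=39
  J4: M1 done=23, M2 done=50
  J2: M1 done=30, M2 done=51
= Sequence: J3 → J1 → J4 → J2, Makespan: 51


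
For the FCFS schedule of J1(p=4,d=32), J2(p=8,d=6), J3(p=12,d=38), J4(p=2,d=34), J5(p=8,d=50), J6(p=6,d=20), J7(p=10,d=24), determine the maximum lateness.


Lateness per job (L = C - d):
  J1: C=4, d=32, L=-28
  J2: C=12, d=6, L=6
  J3: C=24, d=38, L=-14
  J4: C=26, d=34, L=-8
  J5: C=34, d=50, L=-16
  J6: C=40, d=20, L=20
  J7: C=50, d=24, L=26
Lmax = max(-28, 6, -14, -8, -16, 20, 26)
= 26


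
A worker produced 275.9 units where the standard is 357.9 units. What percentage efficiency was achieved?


Efficiency = (actual / standard) × 100
= (275.9 / 357.9) × 100
= 77.1%


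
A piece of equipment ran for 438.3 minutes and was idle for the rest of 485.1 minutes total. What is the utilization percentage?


Utilization = busy / total × 100
= 438.3 / 485.1 × 100
= 90.4%


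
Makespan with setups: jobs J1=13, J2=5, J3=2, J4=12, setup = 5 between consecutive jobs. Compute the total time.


Makespan = Σ processing + (n-1) × setup
= (13 + 5 + 2 + 12) + (4-1)×5
= 32 + 15
= 47 time units


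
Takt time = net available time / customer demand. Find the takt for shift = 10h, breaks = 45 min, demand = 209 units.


Available = 10×60 - 45 = 555 min
Takt time = 555 / 209
= 2.66 min/unit


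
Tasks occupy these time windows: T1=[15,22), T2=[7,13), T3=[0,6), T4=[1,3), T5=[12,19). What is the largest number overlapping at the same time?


Check each time point for overlaps:
  t=1: 2 tasks active (T3, T4)
Max concurrent = 2


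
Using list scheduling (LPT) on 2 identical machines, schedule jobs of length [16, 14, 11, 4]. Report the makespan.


Jobs (LPT sorted): [16, 14, 11, 4]
Machines: 2
  J=16 → Machine 1 (load: 0+16=16)
  J=14 → Machine 2 (load: 0+14=14)
  J=11 → Machine 2 (load: 14+11=25)
  J=4 → Machine 1 (load: 16+4=20)
Machine loads: [20, 25]
Makespan = max = 25 time units


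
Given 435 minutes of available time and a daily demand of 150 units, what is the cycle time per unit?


Cycle time = available time / demand
= 435 / 150
= 2.90 min/unit


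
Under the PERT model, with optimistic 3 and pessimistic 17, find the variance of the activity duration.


σ² = ((p - o) / 6)² = (p - o)² / 36
= (17 - 3)² / 36
= 14² / 36
= 196 / 36
= 5.4444


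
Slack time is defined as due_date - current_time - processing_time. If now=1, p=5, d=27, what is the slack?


Slack = due - current_time - processing
= 27 - 1 - 5
= 21


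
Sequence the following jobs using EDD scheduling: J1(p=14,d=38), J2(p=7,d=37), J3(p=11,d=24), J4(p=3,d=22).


EDD: sort by earliest due date
  J4: d=22, p=3
  J3: d=24, p=11
  J2: d=37, p=7
  J1: d=38, p=14
Order: J4 → J3 → J2 → J1


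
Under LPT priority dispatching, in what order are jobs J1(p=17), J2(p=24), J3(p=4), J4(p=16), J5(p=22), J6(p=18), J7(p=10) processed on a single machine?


LPT: sort by longest processing time first
  J2: p=24
  J5: p=22
  J6: p=18
  J1: p=17
  J4: p=16
  J7: p=10
  J3: p=4
Order: J2 → J5 → J6 → J1 → J4 → J7 → J3


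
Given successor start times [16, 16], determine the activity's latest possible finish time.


LF = min of all successor start times
Successors start at: [16, 16]
LF = min(16, 16)
= 16


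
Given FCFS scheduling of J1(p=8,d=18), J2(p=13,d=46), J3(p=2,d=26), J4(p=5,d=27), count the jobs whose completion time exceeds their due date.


Completion vs due date:
  J1: C=8, d=18 → on time
  J2: C=21, d=46 → on time
  J3: C=23, d=26 → on time
  J4: C=28, d=27 → TARDY
Tardy jobs: J4
Count = 1


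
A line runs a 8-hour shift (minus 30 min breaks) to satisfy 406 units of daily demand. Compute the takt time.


Available = 8×60 - 30 = 450 min
Takt time = 450 / 406
= 1.11 min/unit


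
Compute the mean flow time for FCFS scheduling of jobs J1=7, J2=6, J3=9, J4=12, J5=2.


Completion times:
  J1: completes at 7
  J2: completes at 13
  J3: completes at 22
  J4: completes at 34
  J5: completes at 36
Sum = 112
Average = 112/5
= 22.40


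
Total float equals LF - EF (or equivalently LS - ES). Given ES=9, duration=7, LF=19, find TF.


EF = ES + duration = 9 + 7 = 16
LS = LF - duration = 19 - 7 = 12
Total Float = LF - EF = 19 - 16
(or LS - ES = 12 - 9)
= 3


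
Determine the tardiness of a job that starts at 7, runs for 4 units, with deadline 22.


Completion = start + processing = 7 + 4 = 11
Tardiness = max(0, C - d) = max(0, 11 - 22)
= max(0, -11)
= 0


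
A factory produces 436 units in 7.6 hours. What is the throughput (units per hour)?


Throughput = units / time
= 436 / 7.6
= 57.4 units/hour


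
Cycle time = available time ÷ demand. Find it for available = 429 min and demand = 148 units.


Cycle time = available time / demand
= 429 / 148
= 2.90 min/unit


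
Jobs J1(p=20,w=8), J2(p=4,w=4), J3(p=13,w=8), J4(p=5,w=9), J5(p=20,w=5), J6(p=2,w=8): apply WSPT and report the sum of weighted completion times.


WSPT order (by p/w): J6 → J4 → J2 → J3 → J1 → J5
  J6: C=2, w·C=8×2=16
  J4: C=7, w·C=9×7=63
  J2: C=11, w·C=4×11=44
  J3: C=24, w·C=8×24=192
  J1: C=44, w·C=8×44=352
  J5: C=64, w·C=5×64=320
Σ w·C = 987
= 987


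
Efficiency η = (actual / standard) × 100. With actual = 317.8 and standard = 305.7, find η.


Efficiency = (actual / standard) × 100
= (317.8 / 305.7) × 100
= 104.0%


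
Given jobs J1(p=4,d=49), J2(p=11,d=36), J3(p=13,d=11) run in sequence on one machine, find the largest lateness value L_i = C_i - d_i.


Lateness per job (L = C - d):
  J1: C=4, d=49, L=-45
  J2: C=15, d=36, L=-21
  J3: C=28, d=11, L=17
Lmax = max(-45, -21, 17)
= 17


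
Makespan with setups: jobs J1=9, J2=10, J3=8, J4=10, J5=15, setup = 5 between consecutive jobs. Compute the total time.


Makespan = Σ processing + (n-1) × setup
= (9 + 10 + 8 + 10 + 15) + (5-1)×5
= 52 + 20
= 72 time units


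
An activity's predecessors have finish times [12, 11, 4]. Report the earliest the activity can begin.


ES = max of all predecessor completion times
Predecessors: [12, 11, 4]
ES = max(12, 11, 4)
= 12


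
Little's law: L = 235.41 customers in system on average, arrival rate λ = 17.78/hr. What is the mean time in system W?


Little's law: L = λW → W = L / λ
= 235.41 / 17.78
= 13.24 hours


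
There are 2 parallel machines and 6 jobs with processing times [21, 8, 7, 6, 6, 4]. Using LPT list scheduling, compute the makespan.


Jobs (LPT sorted): [21, 8, 7, 6, 6, 4]
Machines: 2
  J=21 → Machine 1 (load: 0+21=21)
  J=8 → Machine 2 (load: 0+8=8)
  J=7 → Machine 2 (load: 8+7=15)
  J=6 → Machine 2 (load: 15+6=21)
  J=6 → Machine 1 (load: 21+6=27)
  J=4 → Machine 2 (load: 21+4=25)
Machine loads: [27, 25]
Makespan = max = 27 time units


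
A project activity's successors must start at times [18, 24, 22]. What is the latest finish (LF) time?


LF = min of all successor start times
Successors start at: [18, 24, 22]
LF = min(18, 24, 22)
= 18


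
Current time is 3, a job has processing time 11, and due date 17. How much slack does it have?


Slack = due - current_time - processing
= 17 - 3 - 11
= 3


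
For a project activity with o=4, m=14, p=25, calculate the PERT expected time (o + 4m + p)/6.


te = (o + 4m + p) / 6
= (4 + 4×14 + 25) / 6
= (4 + 56 + 25) / 6
= 85 / 6
= 14.17


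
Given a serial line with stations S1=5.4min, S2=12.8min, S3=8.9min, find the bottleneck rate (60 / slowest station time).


Bottleneck = longest station time
Station times: [5.4, 12.8, 8.9]
Max = 12.8 min
Rate = 60 / 12.8
= 4.69 units/hour (bottleneck: 12.8min)


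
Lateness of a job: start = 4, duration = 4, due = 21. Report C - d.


Completion = 4 + 4 = 8
Lateness = C - d = 8 - 21
= -13


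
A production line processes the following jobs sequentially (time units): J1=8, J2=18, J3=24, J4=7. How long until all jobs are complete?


Sequential makespan: sum all processing times
= 8 + 18 + 24 + 7
= 57 time units


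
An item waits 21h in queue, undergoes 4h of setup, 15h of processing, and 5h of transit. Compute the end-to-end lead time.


Lead time = queue + setup + processing + transit
= 21 + 4 + 15 + 5
= 45 hours


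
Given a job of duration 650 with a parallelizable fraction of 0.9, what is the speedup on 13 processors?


Amdahl's law: T_p = T × ((1-p) + p/N)
= 650 × ((1-0.9) + 0.9/13)
= 650 × (0.10 + 0.0692)
= 650 × 0.1692
= 110.00
Speedup = 650/110.00
= 5.91×


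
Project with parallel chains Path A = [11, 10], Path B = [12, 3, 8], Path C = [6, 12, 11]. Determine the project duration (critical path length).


Path A: 11 + 10 = 21
Path B: 12 + 3 + 8 = 23
Path C: 6 + 12 + 11 = 29
Critical path = longest = max(21, 23, 29)
= 29 (Path C)


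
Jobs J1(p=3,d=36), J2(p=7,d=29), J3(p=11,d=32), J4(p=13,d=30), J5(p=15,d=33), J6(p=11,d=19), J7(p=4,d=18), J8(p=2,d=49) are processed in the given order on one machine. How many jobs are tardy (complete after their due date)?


Completion vs due date:
  J1: C=3, d=36 → on time
  J2: C=10, d=29 → on time
  J3: C=21, d=32 → on time
  J4: C=34, d=30 → TARDY
  J5: C=49, d=33 → TARDY
  J6: C=60, d=19 → TARDY
  J7: C=64, d=18 → TARDY
  J8: C=66, d=49 → TARDY
Tardy jobs: J4, J5, J6, J7, J8
Count = 5


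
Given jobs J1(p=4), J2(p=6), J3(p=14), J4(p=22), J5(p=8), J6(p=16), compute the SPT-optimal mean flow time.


SPT order: J1 → J2 → J5 → J3 → J6 → J4
Completion times:
  J1: C=4
  J2: C=10
  J5: C=18
  J3: C=32
  J6: C=48
  J4: C=70
Sum = 182, n = 6
Mean flow = 182/6
= 30.33


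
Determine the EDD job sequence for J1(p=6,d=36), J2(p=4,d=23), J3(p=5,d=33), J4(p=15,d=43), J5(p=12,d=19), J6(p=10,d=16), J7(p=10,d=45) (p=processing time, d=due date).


EDD: sort by earliest due date
  J6: d=16, p=10
  J5: d=19, p=12
  J2: d=23, p=4
  J3: d=33, p=5
  J1: d=36, p=6
  J4: d=43, p=15
  J7: d=45, p=10
Order: J6 → J5 → J2 → J3 → J1 → J4 → J7


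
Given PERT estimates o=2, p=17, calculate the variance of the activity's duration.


σ² = ((p - o) / 6)² = (p - o)² / 36
= (17 - 2)² / 36
= 15² / 36
= 225 / 36
= 6.2500


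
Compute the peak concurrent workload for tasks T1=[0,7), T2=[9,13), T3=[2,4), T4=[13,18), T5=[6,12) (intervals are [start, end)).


Check each time point for overlaps:
  t=2: 2 tasks active (T1, T3)
Max concurrent = 2


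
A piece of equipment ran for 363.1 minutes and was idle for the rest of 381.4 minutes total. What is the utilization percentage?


Utilization = busy / total × 100
= 363.1 / 381.4 × 100
= 95.2%


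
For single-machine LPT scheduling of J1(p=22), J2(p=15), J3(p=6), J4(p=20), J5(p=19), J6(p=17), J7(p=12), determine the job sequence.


LPT: sort by longest processing time first
  J1: p=22
  J4: p=20
  J5: p=19
  J6: p=17
  J2: p=15
  J7: p=12
  J3: p=6
Order: J1 → J4 → J5 → J6 → J2 → J7 → J3


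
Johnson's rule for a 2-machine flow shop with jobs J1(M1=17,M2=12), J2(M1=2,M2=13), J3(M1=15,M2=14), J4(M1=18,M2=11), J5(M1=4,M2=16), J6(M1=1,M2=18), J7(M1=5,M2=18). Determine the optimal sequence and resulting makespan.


Johnson's rule:
Group 1 (M1≤M2, sort by M1): ['J6', 'J2', 'J5', 'J7']
Group 2 (M1>M2, sort desc M2): ['J3', 'J1', 'J4']
Sequence: J6 → J2 → J5 → J7 → J3 → J1 → J4
Makespan calculation:
  J6: M1 done=1, M2 done=19
  J2: M1 done=3, M2 done=32
  J5: M1 done=7, M2 done=48
  J7: M1 done=12, M2 done=66
  J3: M1 done=27, M2 done=80
  J1: M1 done=44, M2 done=92
  J4: M1 done=62, M2 done=103
= Sequence: J6 → J2 → J5 → J7 → J3 → J1 → J4, Makespan: 103


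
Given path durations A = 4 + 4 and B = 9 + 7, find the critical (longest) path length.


Path A: 4 + 4 = 8
Path B: 9 + 7 = 16
Critical path = longest = max(8, 16)
= 16 (Path B)


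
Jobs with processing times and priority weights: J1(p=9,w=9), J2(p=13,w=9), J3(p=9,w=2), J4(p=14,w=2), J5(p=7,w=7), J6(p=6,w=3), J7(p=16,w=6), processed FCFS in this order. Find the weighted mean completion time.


Completion times:
  J1: C=9, w×C=9×9=81
  J2: C=22, w×C=9×22=198
  J3: C=31, w×C=2×31=62
  J4: C=45, w×C=2×45=90
  J5: C=52, w×C=7×52=364
  J6: C=58, w×C=3×58=174
  J7: C=74, w×C=6×74=444
Sum w×C = 1413
Sum w = 38
Weighted avg = 1413/38
= 37.18


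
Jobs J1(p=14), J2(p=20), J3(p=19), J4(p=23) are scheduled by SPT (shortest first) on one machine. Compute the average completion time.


SPT order: J1 → J3 → J2 → J4
Completion times:
  J1: C=14
  J3: C=33
  J2: C=53
  J4: C=76
Sum = 176, n = 4
Mean flow = 176/4
= 44.00


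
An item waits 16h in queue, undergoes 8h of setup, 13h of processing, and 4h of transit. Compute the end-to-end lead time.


Lead time = queue + setup + processing + transit
= 16 + 8 + 13 + 4
= 41 hours


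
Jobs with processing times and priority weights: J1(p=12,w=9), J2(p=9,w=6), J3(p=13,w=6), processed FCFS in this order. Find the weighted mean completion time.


Completion times:
  J1: C=12, w×C=9×12=108
  J2: C=21, w×C=6×21=126
  J3: C=34, w×C=6×34=204
Sum w×C = 438
Sum w = 21
Weighted avg = 438/21
= 20.86


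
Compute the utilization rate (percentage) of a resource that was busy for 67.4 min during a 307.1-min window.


Utilization = busy / total × 100
= 67.4 / 307.1 × 100
= 21.9%


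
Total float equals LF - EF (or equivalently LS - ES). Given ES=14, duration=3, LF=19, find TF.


EF = ES + duration = 14 + 3 = 17
LS = LF - duration = 19 - 3 = 16
Total Float = LF - EF = 19 - 17
(or LS - ES = 16 - 14)
= 2


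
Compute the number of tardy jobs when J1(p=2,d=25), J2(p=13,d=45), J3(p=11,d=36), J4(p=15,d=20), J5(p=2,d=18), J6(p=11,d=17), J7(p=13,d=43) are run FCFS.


Completion vs due date:
  J1: C=2, d=25 → on time
  J2: C=15, d=45 → on time
  J3: C=26, d=36 → on time
  J4: C=41, d=20 → TARDY
  J5: C=43, d=18 → TARDY
  J6: C=54, d=17 → TARDY
  J7: C=67, d=43 → TARDY
Tardy jobs: J4, J5, J6, J7
Count = 4


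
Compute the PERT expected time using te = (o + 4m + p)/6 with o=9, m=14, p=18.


te = (o + 4m + p) / 6
= (9 + 4×14 + 18) / 6
= (9 + 56 + 18) / 6
= 83 / 6
= 13.83


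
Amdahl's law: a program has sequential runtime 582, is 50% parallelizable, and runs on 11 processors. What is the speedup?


Amdahl's law: T_p = T × ((1-p) + p/N)
= 582 × ((1-0.5) + 0.5/11)
= 582 × (0.50 + 0.0455)
= 582 × 0.5455
= 317.45
Speedup = 582/317.45
= 1.83×


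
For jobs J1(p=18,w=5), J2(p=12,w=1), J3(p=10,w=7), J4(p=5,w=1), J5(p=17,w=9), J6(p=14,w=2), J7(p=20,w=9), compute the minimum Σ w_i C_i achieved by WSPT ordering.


WSPT order (by p/w): J3 → J5 → J7 → J1 → J4 → J6 → J2
  J3: C=10, w·C=7×10=70
  J5: C=27, w·C=9×27=243
  J7: C=47, w·C=9×47=423
  J1: C=65, w·C=5×65=325
  J4: C=70, w·C=1×70=70
  J6: C=84, w·C=2×84=168
  J2: C=96, w·C=1×96=96
Σ w·C = 1395
= 1395


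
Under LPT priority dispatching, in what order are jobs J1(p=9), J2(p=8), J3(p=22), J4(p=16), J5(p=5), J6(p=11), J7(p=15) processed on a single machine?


LPT: sort by longest processing time first
  J3: p=22
  J4: p=16
  J7: p=15
  J6: p=11
  J1: p=9
  J2: p=8
  J5: p=5
Order: J3 → J4 → J7 → J6 → J1 → J2 → J5


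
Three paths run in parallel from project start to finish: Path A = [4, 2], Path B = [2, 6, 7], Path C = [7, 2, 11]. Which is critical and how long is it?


Path A: 4 + 2 = 6
Path B: 2 + 6 + 7 = 15
Path C: 7 + 2 + 11 = 20
Critical path = longest = max(6, 15, 20)
= 20 (Path C)


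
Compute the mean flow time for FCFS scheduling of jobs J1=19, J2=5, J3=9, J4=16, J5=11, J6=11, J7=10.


Completion times:
  J1: completes at 19
  J2: completes at 24
  J3: completes at 33
  J4: completes at 49
  J5: completes at 60
  J6: completes at 71
  J7: completes at 81
Sum = 337
Average = 337/7
= 48.14


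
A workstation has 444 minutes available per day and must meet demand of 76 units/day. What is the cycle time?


Cycle time = available time / demand
= 444 / 76
= 5.84 min/unit


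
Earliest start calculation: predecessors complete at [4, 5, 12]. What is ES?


ES = max of all predecessor completion times
Predecessors: [4, 5, 12]
ES = max(4, 5, 12)
= 12


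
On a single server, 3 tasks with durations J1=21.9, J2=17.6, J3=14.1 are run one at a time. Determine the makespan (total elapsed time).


Sequential makespan: sum all processing times
= 21.9 + 17.6 + 14.1
= 53.6 time units


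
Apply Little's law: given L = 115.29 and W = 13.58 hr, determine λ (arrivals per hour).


Little's law: L = λW → λ = L / W
= 115.29 / 13.58
= 8.49 per hour


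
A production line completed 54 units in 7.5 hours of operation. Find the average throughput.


Throughput = units / time
= 54 / 7.5
= 7.2 units/hour


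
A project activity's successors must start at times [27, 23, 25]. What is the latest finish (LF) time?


LF = min of all successor start times
Successors start at: [27, 23, 25]
LF = min(27, 23, 25)
= 23


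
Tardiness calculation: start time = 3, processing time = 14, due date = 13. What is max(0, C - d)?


Completion = start + processing = 3 + 14 = 17
Tardiness = max(0, C - d) = max(0, 17 - 13)
= max(0, 4)
= 4


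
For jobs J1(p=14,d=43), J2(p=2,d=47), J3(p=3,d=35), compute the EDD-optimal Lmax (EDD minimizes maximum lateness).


EDD order: J3 → J1 → J2
Completion and lateness:
  J3: C=3, d=35, L=3-35=-32
  J1: C=17, d=43, L=17-43=-26
  J2: C=19, d=47, L=19-47=-28
Lmax = max(-32, -26, -28)
= -26


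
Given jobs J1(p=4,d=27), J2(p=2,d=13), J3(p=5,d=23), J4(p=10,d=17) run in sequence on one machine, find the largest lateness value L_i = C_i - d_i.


Lateness per job (L = C - d):
  J1: C=4, d=27, L=-23
  J2: C=6, d=13, L=-7
  J3: C=11, d=23, L=-12
  J4: C=21, d=17, L=4
Lmax = max(-23, -7, -12, 4)
= 4


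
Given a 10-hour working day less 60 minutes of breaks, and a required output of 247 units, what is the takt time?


Available = 10×60 - 60 = 540 min
Takt time = 540 / 247
= 2.19 min/unit


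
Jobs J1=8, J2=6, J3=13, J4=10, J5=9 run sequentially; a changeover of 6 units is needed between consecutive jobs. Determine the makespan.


Makespan = Σ processing + (n-1) × setup
= (8 + 6 + 13 + 10 + 9) + (5-1)×6
= 46 + 24
= 70 time units


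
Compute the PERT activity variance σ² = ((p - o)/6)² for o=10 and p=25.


σ² = ((p - o) / 6)² = (p - o)² / 36
= (25 - 10)² / 36
= 15² / 36
= 225 / 36
= 6.2500


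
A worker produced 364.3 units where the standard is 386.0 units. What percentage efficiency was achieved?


Efficiency = (actual / standard) × 100
= (364.3 / 386.0) × 100
= 94.4%


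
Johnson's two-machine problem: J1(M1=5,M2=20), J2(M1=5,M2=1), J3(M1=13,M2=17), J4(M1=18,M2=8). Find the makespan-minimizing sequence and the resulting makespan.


Johnson's rule:
Group 1 (M1≤M2, sort by M1): ['J1', 'J3']
Group 2 (M1>M2, sort desc M2): ['J4', 'J2']
Sequence: J1 → J3 → J4 → J2
Makespan calculation:
  J1: M1 done=5, M2 done=25
  J3: M1 done=18, M2 done=42
  J4: M1 done=36, M2 done=50
  J2: M1 done=41, M2 done=51
= Sequence: J1 → J3 → J4 → J2, Makespan: 51


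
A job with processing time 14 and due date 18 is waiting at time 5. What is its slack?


Slack = due - current_time - processing
= 18 - 5 - 14
= -1


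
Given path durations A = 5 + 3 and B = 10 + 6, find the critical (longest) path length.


Path A: 5 + 3 = 8
Path B: 10 + 6 = 16
Critical path = longest = max(8, 16)
= 16 (Path B)


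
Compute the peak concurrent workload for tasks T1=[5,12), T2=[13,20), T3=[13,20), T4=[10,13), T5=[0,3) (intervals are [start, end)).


Check each time point for overlaps:
  t=10: 2 tasks active (T1, T4)
Max concurrent = 2


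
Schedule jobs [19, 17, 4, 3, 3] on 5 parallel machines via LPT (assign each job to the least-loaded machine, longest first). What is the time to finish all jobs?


Jobs (LPT sorted): [19, 17, 4, 3, 3]
Machines: 5
  J=19 → Machine 1 (load: 0+19=19)
  J=17 → Machine 2 (load: 0+17=17)
  J=4 → Machine 3 (load: 0+4=4)
  J=3 → Machine 4 (load: 0+3=3)
  J=3 → Machine 5 (load: 0+3=3)
Machine loads: [19, 17, 4, 3, 3]
Makespan = max = 19 time units


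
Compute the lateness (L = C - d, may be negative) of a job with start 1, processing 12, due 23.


Completion = 1 + 12 = 13
Lateness = C - d = 13 - 23
= -10


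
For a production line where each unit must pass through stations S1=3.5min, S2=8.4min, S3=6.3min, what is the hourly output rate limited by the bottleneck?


Bottleneck = longest station time
Station times: [3.5, 8.4, 6.3]
Max = 8.4 min
Rate = 60 / 8.4
= 7.14 units/hour (bottleneck: 8.4min)


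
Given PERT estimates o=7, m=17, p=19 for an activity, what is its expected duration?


te = (o + 4m + p) / 6
= (7 + 4×17 + 19) / 6
= (7 + 68 + 19) / 6
= 94 / 6
= 15.67


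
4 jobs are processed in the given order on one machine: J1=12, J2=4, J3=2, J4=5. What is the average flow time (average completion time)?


Completion times:
  J1: completes at 12
  J2: completes at 16
  J3: completes at 18
  J4: completes at 23
Sum = 69
Average = 69/4
= 17.25


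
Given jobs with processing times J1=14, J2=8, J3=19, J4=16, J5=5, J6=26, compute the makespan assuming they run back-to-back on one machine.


Sequential makespan: sum all processing times
= 14 + 8 + 19 + 16 + 5 + 26
= 88 time units


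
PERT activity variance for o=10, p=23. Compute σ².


σ² = ((p - o) / 6)² = (p - o)² / 36
= (23 - 10)² / 36
= 13² / 36
= 169 / 36
= 4.6944


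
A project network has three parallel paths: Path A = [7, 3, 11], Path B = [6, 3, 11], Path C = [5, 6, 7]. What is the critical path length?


Path A: 7 + 3 + 11 = 21
Path B: 6 + 3 + 11 = 20
Path C: 5 + 6 + 7 = 18
Critical path = longest = max(21, 20, 18)
= 21 (Path A)


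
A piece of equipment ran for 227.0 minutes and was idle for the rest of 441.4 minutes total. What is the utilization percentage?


Utilization = busy / total × 100
= 227.0 / 441.4 × 100
= 51.4%


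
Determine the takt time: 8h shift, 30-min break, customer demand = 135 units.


Available = 8×60 - 30 = 450 min
Takt time = 450 / 135
= 3.33 min/unit


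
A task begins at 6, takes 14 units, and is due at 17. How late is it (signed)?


Completion = 6 + 14 = 20
Lateness = C - d = 20 - 17
= 3


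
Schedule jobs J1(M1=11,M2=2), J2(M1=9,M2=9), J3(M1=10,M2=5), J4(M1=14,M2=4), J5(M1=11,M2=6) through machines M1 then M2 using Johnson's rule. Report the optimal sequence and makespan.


Johnson's rule:
Group 1 (M1≤M2, sort by M1): ['J2']
Group 2 (M1>M2, sort desc M2): ['J5', 'J3', 'J4', 'J1']
Sequence: J2 → J5 → J3 → J4 → J1
Makespan calculation:
  J2: M1 done=9, M2 done=18
  J5: M1 done=20, M2 done=26
  J3: M1 done=30, M2 done=35
  J4: M1 done=44, M2 done=48
  J1: M1 done=55, M2 done=57
= Sequence: J2 → J5 → J3 → J4 → J1, Makespan: 57


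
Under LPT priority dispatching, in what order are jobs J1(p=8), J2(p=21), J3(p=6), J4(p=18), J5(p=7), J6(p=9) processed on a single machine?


LPT: sort by longest processing time first
  J2: p=21
  J4: p=18
  J6: p=9
  J1: p=8
  J5: p=7
  J3: p=6
Order: J2 → J4 → J6 → J1 → J5 → J3


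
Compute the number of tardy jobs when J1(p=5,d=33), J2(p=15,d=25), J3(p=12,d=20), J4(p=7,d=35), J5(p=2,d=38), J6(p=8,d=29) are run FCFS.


Completion vs due date:
  J1: C=5, d=33 → on time
  J2: C=20, d=25 → on time
  J3: C=32, d=20 → TARDY
  J4: C=39, d=35 → TARDY
  J5: C=41, d=38 → TARDY
  J6: C=49, d=29 → TARDY
Tardy jobs: J3, J4, J5, J6
Count = 4


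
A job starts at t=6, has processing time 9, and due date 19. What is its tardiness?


Completion = start + processing = 6 + 9 = 15
Tardiness = max(0, C - d) = max(0, 15 - 19)
= max(0, -4)
= 0


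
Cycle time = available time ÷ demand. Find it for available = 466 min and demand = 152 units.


Cycle time = available time / demand
= 466 / 152
= 3.07 min/unit


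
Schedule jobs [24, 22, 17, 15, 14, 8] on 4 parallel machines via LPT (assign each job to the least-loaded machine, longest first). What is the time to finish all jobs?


Jobs (LPT sorted): [24, 22, 17, 15, 14, 8]
Machines: 4
  J=24 → Machine 1 (load: 0+24=24)
  J=22 → Machine 2 (load: 0+22=22)
  J=17 → Machine 3 (load: 0+17=17)
  J=15 → Machine 4 (load: 0+15=15)
  J=14 → Machine 4 (load: 15+14=29)
  J=8 → Machine 3 (load: 17+8=25)
Machine loads: [24, 22, 25, 29]
Makespan = max = 29 time units


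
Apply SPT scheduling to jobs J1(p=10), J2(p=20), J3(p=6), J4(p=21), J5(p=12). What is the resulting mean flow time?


SPT order: J3 → J1 → J5 → J2 → J4
Completion times:
  J3: C=6
  J1: C=16
  J5: C=28
  J2: C=48
  J4: C=69
Sum = 167, n = 5
Mean flow = 167/5
= 33.40


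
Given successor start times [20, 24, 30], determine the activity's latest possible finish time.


LF = min of all successor start times
Successors start at: [20, 24, 30]
LF = min(20, 24, 30)
= 20


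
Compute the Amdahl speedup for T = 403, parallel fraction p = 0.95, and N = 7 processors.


Amdahl's law: T_p = T × ((1-p) + p/N)
= 403 × ((1-0.95) + 0.95/7)
= 403 × (0.05 + 0.1357)
= 403 × 0.1857
= 74.84
Speedup = 403/74.84
= 5.38×


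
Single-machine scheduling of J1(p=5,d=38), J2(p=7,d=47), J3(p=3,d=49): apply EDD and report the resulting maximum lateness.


EDD order: J1 → J2 → J3
Completion and lateness:
  J1: C=5, d=38, L=5-38=-33
  J2: C=12, d=47, L=12-47=-35
  J3: C=15, d=49, L=15-49=-34
Lmax = max(-33, -35, -34)
= -33


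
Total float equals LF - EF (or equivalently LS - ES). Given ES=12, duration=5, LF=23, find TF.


EF = ES + duration = 12 + 5 = 17
LS = LF - duration = 23 - 5 = 18
Total Float = LF - EF = 23 - 17
(or LS - ES = 18 - 12)
= 6


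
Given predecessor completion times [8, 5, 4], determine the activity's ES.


ES = max of all predecessor completion times
Predecessors: [8, 5, 4]
ES = max(8, 5, 4)
= 8


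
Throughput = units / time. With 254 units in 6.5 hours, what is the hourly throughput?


Throughput = units / time
= 254 / 6.5
= 39.1 units/hour


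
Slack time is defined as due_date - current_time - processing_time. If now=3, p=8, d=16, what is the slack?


Slack = due - current_time - processing
= 16 - 3 - 8
= 5


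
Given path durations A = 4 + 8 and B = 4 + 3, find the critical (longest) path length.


Path A: 4 + 8 = 12
Path B: 4 + 3 = 7
Critical path = longest = max(12, 7)
= 12 (Path A)


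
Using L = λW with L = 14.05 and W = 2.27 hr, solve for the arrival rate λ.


Little's law: L = λW → λ = L / W
= 14.05 / 2.27
= 6.19 per hour


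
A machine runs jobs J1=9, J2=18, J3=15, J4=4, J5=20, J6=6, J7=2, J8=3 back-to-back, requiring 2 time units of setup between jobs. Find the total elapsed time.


Makespan = Σ processing + (n-1) × setup
= (9 + 18 + 15 + 4 + 20 + 6 + 2 + 3) + (8-1)×2
= 77 + 14
= 91 time units


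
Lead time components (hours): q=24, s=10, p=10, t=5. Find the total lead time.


Lead time = queue + setup + processing + transit
= 24 + 10 + 10 + 5
= 49 hours


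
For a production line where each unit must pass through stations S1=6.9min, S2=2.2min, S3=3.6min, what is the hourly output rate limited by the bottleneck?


Bottleneck = longest station time
Station times: [6.9, 2.2, 3.6]
Max = 6.9 min
Rate = 60 / 6.9
= 8.70 units/hour (bottleneck: 6.9min)


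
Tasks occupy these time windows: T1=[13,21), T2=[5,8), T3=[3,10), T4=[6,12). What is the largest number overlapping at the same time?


Check each time point for overlaps:
  t=6: 3 tasks active (T2, T3, T4)
Max concurrent = 3


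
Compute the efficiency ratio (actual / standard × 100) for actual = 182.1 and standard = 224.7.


Efficiency = (actual / standard) × 100
= (182.1 / 224.7) × 100
= 81.0%


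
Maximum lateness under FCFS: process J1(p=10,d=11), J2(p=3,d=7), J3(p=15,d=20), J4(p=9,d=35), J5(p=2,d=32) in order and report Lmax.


Lateness per job (L = C - d):
  J1: C=10, d=11, L=-1
  J2: C=13, d=7, L=6
  J3: C=28, d=20, L=8
  J4: C=37, d=35, L=2
  J5: C=39, d=32, L=7
Lmax = max(-1, 6, 8, 2, 7)
= 8


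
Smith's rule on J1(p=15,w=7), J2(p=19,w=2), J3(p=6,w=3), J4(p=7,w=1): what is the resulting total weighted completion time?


WSPT order (by p/w): J3 → J1 → J4 → J2
  J3: C=6, w·C=3×6=18
  J1: C=21, w·C=7×21=147
  J4: C=28, w·C=1×28=28
  J2: C=47, w·C=2×47=94
Σ w·C = 287
= 287


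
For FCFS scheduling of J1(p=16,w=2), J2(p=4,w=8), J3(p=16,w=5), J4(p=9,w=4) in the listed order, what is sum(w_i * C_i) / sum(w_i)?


Completion times:
  J1: C=16, w×C=2×16=32
  J2: C=20, w×C=8×20=160
  J3: C=36, w×C=5×36=180
  J4: C=45, w×C=4×45=180
Sum w×C = 552
Sum w = 19
Weighted avg = 552/19
= 29.05


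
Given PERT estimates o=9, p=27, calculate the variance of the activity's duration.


σ² = ((p - o) / 6)² = (p - o)² / 36
= (27 - 9)² / 36
= 18² / 36
= 324 / 36
= 9.0000


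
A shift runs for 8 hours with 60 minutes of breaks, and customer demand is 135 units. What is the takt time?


Available = 8×60 - 60 = 420 min
Takt time = 420 / 135
= 3.11 min/unit


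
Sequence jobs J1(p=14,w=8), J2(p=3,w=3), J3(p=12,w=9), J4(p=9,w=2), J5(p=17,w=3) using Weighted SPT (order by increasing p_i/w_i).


WSPT (Smith's rule): sort by p/w ascending
  J2: p/w = 3/3 = 1.000
  J3: p/w = 12/9 = 1.333
  J1: p/w = 14/8 = 1.750
  J4: p/w = 9/2 = 4.500
  J5: p/w = 17/3 = 5.667
Order: J2 → J3 → J1 → J4 → J5


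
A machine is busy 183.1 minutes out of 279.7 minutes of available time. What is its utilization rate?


Utilization = busy / total × 100
= 183.1 / 279.7 × 100
= 65.5%


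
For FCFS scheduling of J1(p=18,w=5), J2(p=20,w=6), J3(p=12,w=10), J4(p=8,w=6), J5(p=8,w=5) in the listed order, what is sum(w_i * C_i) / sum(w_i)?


Completion times:
  J1: C=18, w×C=5×18=90
  J2: C=38, w×C=6×38=228
  J3: C=50, w×C=10×50=500
  J4: C=58, w×C=6×58=348
  J5: C=66, w×C=5×66=330
Sum w×C = 1496
Sum w = 32
Weighted avg = 1496/32
= 46.75


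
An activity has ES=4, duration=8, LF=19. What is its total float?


EF = ES + duration = 4 + 8 = 12
LS = LF - duration = 19 - 8 = 11
Total Float = LF - EF = 19 - 12
(or LS - ES = 11 - 4)
= 7


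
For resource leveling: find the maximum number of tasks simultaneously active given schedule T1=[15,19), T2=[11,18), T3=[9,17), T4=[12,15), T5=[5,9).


Check each time point for overlaps:
  t=12: 3 tasks active (T2, T3, T4)
Max concurrent = 3


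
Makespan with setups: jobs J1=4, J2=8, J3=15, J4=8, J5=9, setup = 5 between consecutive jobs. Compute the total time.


Makespan = Σ processing + (n-1) × setup
= (4 + 8 + 15 + 8 + 9) + (5-1)×5
= 44 + 20
= 64 time units


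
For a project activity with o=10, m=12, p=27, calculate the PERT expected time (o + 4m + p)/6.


te = (o + 4m + p) / 6
= (10 + 4×12 + 27) / 6
= (10 + 48 + 27) / 6
= 85 / 6
= 14.17


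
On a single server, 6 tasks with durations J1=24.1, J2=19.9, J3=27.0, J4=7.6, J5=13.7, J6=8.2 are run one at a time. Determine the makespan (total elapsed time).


Sequential makespan: sum all processing times
= 24.1 + 19.9 + 27.0 + 7.6 + 13.7 + 8.2
= 100.5 time units


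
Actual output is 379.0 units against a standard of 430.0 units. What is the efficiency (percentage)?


Efficiency = (actual / standard) × 100
= (379.0 / 430.0) × 100
= 88.1%


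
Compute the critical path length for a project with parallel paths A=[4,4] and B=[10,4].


Path A: 4 + 4 = 8
Path B: 10 + 4 = 14
Critical path = longest = max(8, 14)
= 14 (Path B)


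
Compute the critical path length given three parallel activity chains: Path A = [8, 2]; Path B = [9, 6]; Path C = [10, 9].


Path A: 8 + 2 = 10
Path B: 9 + 6 = 15
Path C: 10 + 9 = 19
Critical path = longest = max(10, 15, 19)
= 19 (Path C)


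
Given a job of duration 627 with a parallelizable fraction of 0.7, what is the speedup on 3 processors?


Amdahl's law: T_p = T × ((1-p) + p/N)
= 627 × ((1-0.7) + 0.7/3)
= 627 × (0.30 + 0.2333)
= 627 × 0.5333
= 334.40
Speedup = 627/334.40
= 1.88×


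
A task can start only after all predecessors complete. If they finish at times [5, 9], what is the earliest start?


ES = max of all predecessor completion times
Predecessors: [5, 9]
ES = max(5, 9)
= 9


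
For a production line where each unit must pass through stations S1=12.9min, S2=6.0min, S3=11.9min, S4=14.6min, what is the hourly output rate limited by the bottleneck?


Bottleneck = longest station time
Station times: [12.9, 6.0, 11.9, 14.6]
Max = 14.6 min
Rate = 60 / 14.6
= 4.11 units/hour (bottleneck: 14.6min)


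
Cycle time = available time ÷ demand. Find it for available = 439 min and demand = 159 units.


Cycle time = available time / demand
= 439 / 159
= 2.76 min/unit


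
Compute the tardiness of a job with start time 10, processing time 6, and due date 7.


Completion = start + processing = 10 + 6 = 16
Tardiness = max(0, C - d) = max(0, 16 - 7)
= max(0, 9)
= 9


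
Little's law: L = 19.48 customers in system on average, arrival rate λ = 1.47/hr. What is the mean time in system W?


Little's law: L = λW → W = L / λ
= 19.48 / 1.47
= 13.25 hours


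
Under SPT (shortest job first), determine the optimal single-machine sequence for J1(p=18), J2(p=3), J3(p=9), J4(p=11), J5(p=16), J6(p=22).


SPT: sort by shortest processing time
  J2: p=3
  J3: p=9
  J4: p=11
  J5: p=16
  J1: p=18
  J6: p=22
Order: J2 → J3 → J4 → J5 → J1 → J6


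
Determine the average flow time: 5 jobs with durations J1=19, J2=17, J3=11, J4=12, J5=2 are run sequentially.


Completion times:
  J1: completes at 19
  J2: completes at 36
  J3: completes at 47
  J4: completes at 59
  J5: completes at 61
Sum = 222
Average = 222/5
= 44.40
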